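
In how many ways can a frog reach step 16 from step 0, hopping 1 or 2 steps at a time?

Let f(n) be the number of climbs. Removing the last move (1 or 2 steps) gives f(n) = f(n-1) + f(n-2); base cases f(1)=1, f(2)=2.
Building up term by term: f(1)=1, f(2)=2, f(3)=3, f(4)=5, f(5)=8, f(6)=13, f(7)=21, f(8)=34, f(9)=55, f(10)=89, f(11)=144, f(12)=233, f(13)=377, f(14)=610, f(15)=987, f(16)=1597.

Final answer: 1597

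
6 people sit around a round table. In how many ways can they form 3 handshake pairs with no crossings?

This is counted by the nth Catalan number C_n. Here n = 6/2 = 3.
C_n = C(2n,n)/(n+1), so C_{3} = C(6,3)/4 = 20/4.

Final answer: C_{3} = 5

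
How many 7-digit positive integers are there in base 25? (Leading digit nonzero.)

These are the integers in [25^6, 25^7), so the count is 25^7 - 25^6 = 24 x 25^6.

Final answer: 5859375000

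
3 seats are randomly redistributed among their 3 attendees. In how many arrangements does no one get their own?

D(n) = (n-1)(D(n-1) + D(n-2)), D(0)=1, D(1)=0.
D(2) = 1 x (0 + 1) = 1
D(3) = 2 x (D(2) + D(1)) = 2 x (1 + 0)

Final answer: D(3) = 2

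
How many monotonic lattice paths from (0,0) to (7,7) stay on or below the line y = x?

Total monotonic paths to (7,7): C(14,7) = 3432.
By the reflection principle, paths that go above the diagonal number C(14,8) = 3003.
Valid Dyck paths: 3432 - 3003.
(These counts are the Catalan numbers.)

Final answer: C_{7} = 429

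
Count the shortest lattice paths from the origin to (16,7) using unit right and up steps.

Each path has 16 right steps and 7 up steps in some order (23 steps total).
Choose which 7 of the 23 steps are up: C(23,7).

Final answer: C(23,7) = 245157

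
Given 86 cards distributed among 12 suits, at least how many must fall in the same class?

By pigeonhole with 86 objects and 12 categories: ceiling(86/12).

Final answer: 8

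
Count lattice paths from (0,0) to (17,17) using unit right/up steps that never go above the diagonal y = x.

Total monotonic paths to (17,17): C(34,17) = 2333606220.
By the reflection principle, paths that go above the diagonal number C(34,18) = 2203961430.
Valid Dyck paths: 2333606220 - 2203961430.
(This is the Catalan number C_{17}.)

Final answer: C_{17} = 129644790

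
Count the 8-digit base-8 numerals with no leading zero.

These are the integers in [8^7, 8^8), so the count is 8^8 - 8^7 = 7 x 8^7.

Final answer: 14680064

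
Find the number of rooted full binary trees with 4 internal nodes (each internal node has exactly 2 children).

The structures are counted by the Catalan number C_n. Here n = 4.
C_n = C(2n,n) - C(2n,n+1), so C_{4} = C(8,4) - C(8,5) = 70 - 56.

Final answer: C_{4} = 14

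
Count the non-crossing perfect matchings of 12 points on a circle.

The structures are counted by the Catalan number C_n. Here n = 12/2 = 6.
Using C_0 = 1 and C_(k+1) = C_k x 2(2k+1)/(k+2), build up term by term: C_1=1, C_2=2, C_3=5, C_4=14, C_5=42, C_6=132.

Final answer: C_{6} = 132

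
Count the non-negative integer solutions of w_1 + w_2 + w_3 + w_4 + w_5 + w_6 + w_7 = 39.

Stars and bars with 39 stars and 6 bars:
C(39+7-1, 7-1) = C(45,6).

Final answer: C(45,6) = 8145060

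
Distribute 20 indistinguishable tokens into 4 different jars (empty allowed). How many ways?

Stars and bars: C(n+k-1, k-1) = C(23,3).

Final answer: C(23,3) = 1771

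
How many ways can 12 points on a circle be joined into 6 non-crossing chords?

This is a standard Catalan-number count: the answer is C_n. Here n = 12/2 = 6.
Using C_0 = 1 and C_(k+1) = C_k x 2(2k+1)/(k+2), build up term by term: C_1=1, C_2=2, C_3=5, C_4=14, C_5=42, C_6=132.

Final answer: C_{6} = 132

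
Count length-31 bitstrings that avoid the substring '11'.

Classify by the final bit: ...0 gives a(n-1) strings, ...01 gives a(n-2) strings. Thus a(n) = a(n-1) + a(n-2) with a(1)=2, a(2)=3.
Building up term by term: a(1)=2, a(2)=3, a(3)=5, a(4)=8, a(5)=13, a(6)=21, a(7)=34, a(8)=55, a(9)=89, a(10)=144, a(11)=233, a(12)=377, a(13)=610, a(14)=987, a(15)=1597, a(16)=2584, a(17)=4181, a(18)=6765, a(19)=10946, a(20)=17711, a(21)=28657, a(22)=46368, a(23)=75025, a(24)=121393, a(25)=196418, a(26)=317811, a(27)=514229, a(28)=832040, a(29)=1346269, a(30)=2178309, a(31)=3524578.

Final answer: 3524578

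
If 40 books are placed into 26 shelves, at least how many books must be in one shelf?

By the pigeonhole principle: ceiling(40/26).

Final answer: 2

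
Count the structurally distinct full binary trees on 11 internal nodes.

The structures are counted by the Catalan number C_n. Here n = 11.
C_n = C(2n,n)/(n+1), so C_{11} = C(22,11)/12 = 705432/12.

Final answer: C_{11} = 58786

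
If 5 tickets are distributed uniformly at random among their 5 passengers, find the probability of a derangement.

Use the recurrence D(n) = (n-1)(D(n-1) + D(n-2)) with D(0)=1, D(1)=0.
Building up: D(2)=1, D(3)=2, D(4)=9, D(5)=44.
Total arrangements: 5! = 120.
Probability = D(5)/5! = 11/30.

Final answer: D(5)/5! = 44/120 = 0.366667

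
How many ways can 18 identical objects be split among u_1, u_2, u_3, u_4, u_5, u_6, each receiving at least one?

Substitute u'_i = u_i - 1 (so u'_i >= 0). Then sum u'_i = 18 - 6 = 12.
Stars and bars: C(12+6-1, 6-1) = C(17,5).

Final answer: C(17,5) = 6188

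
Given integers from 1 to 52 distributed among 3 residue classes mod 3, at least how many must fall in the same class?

By pigeonhole with 52 objects and 3 categories: ceiling(52/3).

Final answer: 18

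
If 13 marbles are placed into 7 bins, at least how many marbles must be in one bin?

By the pigeonhole principle: ceiling(13/7).

Final answer: 2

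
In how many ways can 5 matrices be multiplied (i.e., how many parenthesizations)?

This is counted by the nth Catalan number C_n. Here n = 5 - 1 = 4.
C_n = C(2n,n) - C(2n,n+1), so C_{4} = C(8,4) - C(8,5) = 70 - 56.

Final answer: C_{4} = 14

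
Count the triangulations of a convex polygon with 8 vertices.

This is counted by the nth Catalan number C_n. Here n = 8 - 2 = 6.
Using C_0 = 1 and C_(k+1) = C_k x 2(2k+1)/(k+2), build up term by term: C_1=1, C_2=2, C_3=5, C_4=14, C_5=42, C_6=132.

Final answer: C_{6} = 132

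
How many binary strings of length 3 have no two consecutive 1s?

Let a(n) count valid strings. If the last bit is 0 the prefix is any valid string of length n-1; if it is 1 the string must end in 01 with a valid prefix of length n-2. So a(n) = a(n-1) + a(n-2), a(1)=2, a(2)=3.
Iterating the recurrence: a(1)=2, a(2)=3, a(3)=5.

Final answer: 5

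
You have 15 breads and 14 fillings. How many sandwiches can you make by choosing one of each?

By the multiplication principle: 15 x 14.

Final answer: 210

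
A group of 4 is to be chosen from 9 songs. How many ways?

C(9,4) = 9!/(4! x 5!).

Final answer: \binom{9}{4} = 126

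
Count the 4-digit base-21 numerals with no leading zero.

In base 21, the leading digit has 20 choices (1..20); each of the remaining 3 digits has 21 choices.
Total: 20 x 21^3.

Final answer: 185220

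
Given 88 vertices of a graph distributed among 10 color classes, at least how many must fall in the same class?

By pigeonhole with 88 objects and 10 categories: ceiling(88/10).

Final answer: 9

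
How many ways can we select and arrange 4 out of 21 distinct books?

P(21,4) = 21!/(21-4)! = 21!/17!.

Final answer: P(21,4) = 143640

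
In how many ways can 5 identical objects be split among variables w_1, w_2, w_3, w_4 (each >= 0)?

Stars and bars with 5 stars and 3 bars:
C(5+4-1, 4-1) = C(8,3).

Final answer: C(8,3) = 56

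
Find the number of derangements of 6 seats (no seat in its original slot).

Derangements satisfy D(n) = (n-1)(D(n-1) + D(n-2)), starting from D(0)=1, D(1)=0.
D(2) = 1 x (0 + 1) = 1
D(3) = 2 x (1 + 0) = 2
D(4) = 3 x (2 + 1) = 9
D(5) = 4 x (9 + 2) = 44
D(6) = 5 x (D(5) + D(4)) = 5 x (44 + 9)

Final answer: D(6) = 265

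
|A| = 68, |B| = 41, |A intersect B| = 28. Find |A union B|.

|A union B| = |A| + |B| - |A intersect B| = 68 + 41 - 28.

Final answer: 81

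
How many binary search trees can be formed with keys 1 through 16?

This is a standard Catalan-number count: the answer is C_n. Here n = 16.
C_n = (2n)!/(n!(n+1)!), so C_{16} = 32!/(16! x 17!) = C(32,16)/17 = 601080390/17.

Final answer: C_{16} = 35357670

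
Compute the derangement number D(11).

Use the recurrence D(n) = (n-1)(D(n-1) + D(n-2)) with D(0)=1, D(1)=0.
D(2) = 1 x (0 + 1) = 1
D(3) = 2 x (1 + 0) = 2
D(4) = 3 x (2 + 1) = 9
D(5) = 4 x (9 + 2) = 44
D(6) = 5 x (44 + 9) = 265
D(7) = 6 x (265 + 44) = 1854
D(8) = 7 x (1854 + 265) = 14833
D(9) = 8 x (14833 + 1854) = 133496
D(10) = 9 x (133496 + 14833) = 1334961
D(11) = 10 x (D(10) + D(9)) = 10 x (1334961 + 133496)

Final answer: D(11) = 14684570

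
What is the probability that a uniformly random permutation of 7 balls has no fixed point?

Derangements satisfy D(n) = (n-1)(D(n-1) + D(n-2)), starting from D(0)=1, D(1)=0.
Building up: D(2)=1, D(3)=2, D(4)=9, D(5)=44, D(6)=265, D(7)=1854.
Total arrangements: 7! = 5040.
Probability = D(7)/7! = 103/280.

Final answer: D(7)/7! = 1854/5040 = 0.367857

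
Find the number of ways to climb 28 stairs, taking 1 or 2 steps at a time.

Let f(n) be the number of climbs. Removing the last move (1 or 2 steps) gives f(n) = f(n-1) + f(n-2); base cases f(1)=1, f(2)=2.
Computing successive values: f(1)=1, f(2)=2, f(3)=3, f(4)=5, f(5)=8, f(6)=13, f(7)=21, f(8)=34, f(9)=55, f(10)=89, f(11)=144, f(12)=233, f(13)=377, f(14)=610, f(15)=987, f(16)=1597, f(17)=2584, f(18)=4181, f(19)=6765, f(20)=10946, f(21)=17711, f(22)=28657, f(23)=46368, f(24)=75025, f(25)=121393, f(26)=196418, f(27)=317811, f(28)=514229.

Final answer: 514229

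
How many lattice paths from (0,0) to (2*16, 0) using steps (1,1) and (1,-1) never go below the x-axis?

Total monotonic paths to (16,16): C(32,16) = 601080390.
By the reflection principle, paths that go above the diagonal number C(32,17) = 565722720.
Valid Dyck paths: 601080390 - 565722720.
(Check: C(32,16) - C(32,17) = C(32,16)/17, the Catalan number C_{16}.)

Final answer: C_{16} = 35357670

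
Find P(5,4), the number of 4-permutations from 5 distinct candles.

P(5,4) = 5!/(5-4)! = 5!/1!.

Final answer: P(5,4) = 120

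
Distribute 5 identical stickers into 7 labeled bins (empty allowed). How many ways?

Stars and bars: C(n+k-1, k-1) = C(11,6).

Final answer: C(11,6) = 462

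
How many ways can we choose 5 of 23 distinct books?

C(23,5) = 23!/(5! x (23-5)!).

Final answer: C(23,5) = 33649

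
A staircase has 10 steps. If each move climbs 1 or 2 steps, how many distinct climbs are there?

Let f(n) count the ways. The last step is size 1 or 2, so f(n) = f(n-1) + f(n-2) with f(1)=1, f(2)=2.
Iterating the recurrence: f(1)=1, f(2)=2, f(3)=3, f(4)=5, f(5)=8, f(6)=13, f(7)=21, f(8)=34, f(9)=55, f(10)=89.

Final answer: 89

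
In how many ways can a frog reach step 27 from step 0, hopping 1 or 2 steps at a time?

Let f(n) be the number of climbs. Removing the last move (1 or 2 steps) gives f(n) = f(n-1) + f(n-2); base cases f(1)=1, f(2)=2.
Computing successive values: f(1)=1, f(2)=2, f(3)=3, f(4)=5, f(5)=8, f(6)=13, f(7)=21, f(8)=34, f(9)=55, f(10)=89, f(11)=144, f(12)=233, f(13)=377, f(14)=610, f(15)=987, f(16)=1597, f(17)=2584, f(18)=4181, f(19)=6765, f(20)=10946, f(21)=17711, f(22)=28657, f(23)=46368, f(24)=75025, f(25)=121393, f(26)=196418, f(27)=317811.

Final answer: 317811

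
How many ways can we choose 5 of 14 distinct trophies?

C(14,5) = 14!/(5! x (14-5)!).

Final answer: C(14,5) = 2002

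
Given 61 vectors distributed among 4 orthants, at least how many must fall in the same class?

By pigeonhole with 61 objects and 4 categories: ceiling(61/4).

Final answer: 16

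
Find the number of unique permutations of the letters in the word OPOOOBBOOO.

Letters (B:2, O:7, P:1). Total letters: 10.
Permutations = 10!/(7! x 2!).

Final answer: 360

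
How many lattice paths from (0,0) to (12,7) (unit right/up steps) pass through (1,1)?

Paths (0,0)->(1,1): C(2,1) = 2.
Paths (1,1)->(12,7): C(17,6) = 12376.
By multiplication principle: 2 x 12376.

Final answer: 24752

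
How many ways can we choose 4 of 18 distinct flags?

C(18,4) = 18!/(4! x (18-4)!).

Final answer: C(18,4) = 3060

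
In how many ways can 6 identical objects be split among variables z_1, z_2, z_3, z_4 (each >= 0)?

Stars and bars with 6 stars and 3 bars:
C(6+4-1, 4-1) = C(9,3).

Final answer: C(9,3) = 84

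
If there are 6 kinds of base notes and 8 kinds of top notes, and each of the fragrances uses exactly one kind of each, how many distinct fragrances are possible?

By the multiplication principle: 6 x 8.

Final answer: 48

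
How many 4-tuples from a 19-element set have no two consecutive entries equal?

First character: 19 choices. Each subsequent: 18 choices (must differ from the previous one).
Total: 19 x 18^3.

Final answer: 19 x 18^{3} = 110808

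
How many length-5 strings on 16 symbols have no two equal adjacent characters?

Let g(n) count such strings. g(1) = 16, and each valid string of length n-1 extends in 15 ways (any symbol but the last), so g(n) = 15 g(n-1).
Total: g(5) = 16 x 15^4.

Final answer: 16 x 15^{4} = 810000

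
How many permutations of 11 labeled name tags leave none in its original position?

D(n) = (n-1)(D(n-1) + D(n-2)), D(0)=1, D(1)=0.
D(2) = 1 x (0 + 1) = 1
D(3) = 2 x (1 + 0) = 2
D(4) = 3 x (2 + 1) = 9
D(5) = 4 x (9 + 2) = 44
D(6) = 5 x (44 + 9) = 265
D(7) = 6 x (265 + 44) = 1854
D(8) = 7 x (1854 + 265) = 14833
D(9) = 8 x (14833 + 1854) = 133496
D(10) = 9 x (133496 + 14833) = 1334961
D(11) = 10 x (D(10) + D(9)) = 10 x (1334961 + 133496)

Final answer: D(11) = 14684570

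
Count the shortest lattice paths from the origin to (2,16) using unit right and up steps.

Each path has 2 right steps and 16 up steps in some order (18 steps total).
Choose which 16 of the 18 steps are up: C(18,16).

Final answer: C(18,16) = 153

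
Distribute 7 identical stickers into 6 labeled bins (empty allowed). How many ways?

Stars and bars: C(n+k-1, k-1) = C(12,5).

Final answer: C(12,5) = 792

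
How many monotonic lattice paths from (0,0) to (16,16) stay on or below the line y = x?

Total monotonic paths to (16,16): C(32,16) = 601080390.
A path is bad iff it touches y = x + 1; reflecting its initial segment maps bad paths bijectively onto all paths to (15,17), of which there are C(32,17) = 565722720.
Valid Dyck paths: 601080390 - 565722720.
(These counts are the Catalan numbers.)

Final answer: C_{16} = 35357670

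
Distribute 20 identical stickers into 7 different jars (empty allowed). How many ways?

Stars and bars: C(n+k-1, k-1) = C(26,6).

Final answer: C(26,6) = 230230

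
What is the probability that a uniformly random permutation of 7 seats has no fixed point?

D(n) = (n-1)(D(n-1) + D(n-2)), D(0)=1, D(1)=0.
Building up: D(2)=1, D(3)=2, D(4)=9, D(5)=44, D(6)=265, D(7)=1854.
Total arrangements: 7! = 5040.
Probability = D(7)/7! = 103/280.

Final answer: D(7)/7! = 1854/5040 = 0.367857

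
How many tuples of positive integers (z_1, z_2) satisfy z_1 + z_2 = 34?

Substitute z'_i = z_i - 1 (so z'_i >= 0). Then sum z'_i = 34 - 2 = 32.
Stars and bars: C(32+2-1, 2-1) = C(33,1).

Final answer: C(33,1) = 33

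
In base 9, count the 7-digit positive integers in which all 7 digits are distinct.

The leading digit has 8 choices (anything but zero); the next has 8 (anything but the first), then 7, and so on, one fewer each time.
Total: 8 x 8 x 7 x 6 x 5 x 4 x 3.

Final answer: 161280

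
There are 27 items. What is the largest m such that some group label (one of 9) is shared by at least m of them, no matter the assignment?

There are 9 possible values for group label (one of 9). With 27 items and 9 categories, by pigeonhole: ceiling(27/9).

Final answer: 3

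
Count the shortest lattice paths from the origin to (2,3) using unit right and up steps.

Each path has 2 right steps and 3 up steps in some order (5 steps total).
Choose which 3 of the 5 steps are up: C(5,3).

Final answer: C(5,3) = 10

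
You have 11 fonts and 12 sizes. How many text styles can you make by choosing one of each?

By the multiplication principle: 11 x 12.

Final answer: 132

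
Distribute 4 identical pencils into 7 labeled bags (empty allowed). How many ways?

Stars and bars: C(n+k-1, k-1) = C(10,6).

Final answer: C(10,6) = 210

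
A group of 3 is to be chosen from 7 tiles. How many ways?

C(7,3) = 7!/(3! x (7-3)!).

Final answer: C(7,3) = 35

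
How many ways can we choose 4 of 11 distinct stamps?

C(11,4) = 11!/(4! x 7!).

Final answer: \binom{11}{4} = 330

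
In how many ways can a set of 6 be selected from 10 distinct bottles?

C(10,6) = 10!/(6! x (10-6)!).

Final answer: C(10,6) = 210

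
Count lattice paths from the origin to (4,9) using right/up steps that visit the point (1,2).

Paths (0,0)->(1,2): C(3,2) = 3.
Paths (1,2)->(4,9): C(10,7) = 120.
By multiplication principle: 3 x 120.

Final answer: 360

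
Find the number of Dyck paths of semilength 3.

Total monotonic paths to (3,3): C(6,3) = 20.
A path is bad iff it touches y = x + 1; reflecting its initial segment maps bad paths bijectively onto all paths to (2,4), of which there are C(6,4) = 15.
Valid Dyck paths: 20 - 15.
(Check: C(6,3) - C(6,4) = C(6,3)/4, the Catalan number C_{3}.)

Final answer: C_{3} = 5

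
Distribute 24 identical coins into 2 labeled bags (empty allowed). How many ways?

Stars and bars: C(n+k-1, k-1) = C(25,1).

Final answer: C(25,1) = 25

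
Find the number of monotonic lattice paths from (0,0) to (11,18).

Each path has 11 right steps and 18 up steps in some order (29 steps total).
Choose which 18 of the 29 steps are up: C(29,18).

Final answer: C(29,18) = 34597290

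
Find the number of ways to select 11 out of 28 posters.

C(28,11) = 28!/(11! x 17!).

Final answer: \binom{28}{11} = 21474180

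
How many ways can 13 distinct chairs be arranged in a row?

The number of ways to arrange 13 distinct objects is 13!.

Final answer: 13! = 6227020800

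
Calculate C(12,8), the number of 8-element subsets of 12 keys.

C(12,8) = 12!/(8! x (12-8)!).

Final answer: C(12,8) = 495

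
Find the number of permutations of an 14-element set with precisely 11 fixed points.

Choose which 11 elements are fixed: C(14,11) = 364.
Derange the remaining 3 using D(j) = (j-1)(D(j-1) + D(j-2)), D(0)=1, D(1)=0: D(2)=1, D(3)=2.
Total: 364 x 2.

Final answer: C(14,11) D(3) = 728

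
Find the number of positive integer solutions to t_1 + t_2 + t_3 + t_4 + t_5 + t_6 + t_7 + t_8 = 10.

Substitute t'_i = t_i - 1 (so t'_i >= 0). Then sum t'_i = 10 - 8 = 2.
Stars and bars: C(2+8-1, 8-1) = C(9,7).

Final answer: C(9,7) = 36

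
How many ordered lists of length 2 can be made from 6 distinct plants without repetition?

P(6,2) = 6!/(6-2)! = 6!/4!.

Final answer: P(6,2) = 30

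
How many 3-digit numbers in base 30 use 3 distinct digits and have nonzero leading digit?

The leading digit has 29 choices (anything but zero); the next has 29 (anything but the first), then 28, and so on, one fewer each time.
Total: 29 x 29 x 28.

Final answer: 23548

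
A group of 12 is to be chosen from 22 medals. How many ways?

C(22,12) = 22!/(12! x 10!).

Final answer: \binom{22}{12} = 646646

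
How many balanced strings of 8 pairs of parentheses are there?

This is a standard Catalan-number count: the answer is C_n. Here n = 8 (pairs).
C_n = C(2n,n) - C(2n,n+1), so C_{8} = C(16,8) - C(16,9) = 12870 - 11440.

Final answer: C_{8} = 1430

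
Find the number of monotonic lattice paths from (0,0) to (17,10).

Each path has 17 right steps and 10 up steps in some order (27 steps total).
Choose which 10 of the 27 steps are up: C(27,10).

Final answer: C(27,10) = 8436285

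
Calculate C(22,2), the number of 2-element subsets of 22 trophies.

C(22,2) = 22!/(2! x (22-2)!).

Final answer: C(22,2) = 231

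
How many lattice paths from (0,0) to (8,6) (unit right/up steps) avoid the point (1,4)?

Total paths to (8,6): C(14,6) = 3003.
Paths through (1,4): C(5,4) x C(9,2) = 180.
Avoiding (1,4): 3003 - 180.

Final answer: 2823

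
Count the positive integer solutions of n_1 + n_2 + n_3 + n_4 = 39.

Substitute n'_i = n_i - 1 (so n'_i >= 0). Then sum n'_i = 39 - 4 = 35.
Stars and bars: C(35+4-1, 4-1) = C(38,3).

Final answer: C(38,3) = 8436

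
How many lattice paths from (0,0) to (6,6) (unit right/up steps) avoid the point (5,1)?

Total paths to (6,6): C(12,6) = 924.
Paths through (5,1): C(6,1) x C(6,5) = 36.
Avoiding (5,1): 924 - 36.

Final answer: 888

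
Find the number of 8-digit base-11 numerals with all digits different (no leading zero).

First digit: 10 (nonzero). Second: 10 (not first). Third: 9, etc.
Total: 10 x 10 x 9 x 8 x 7 x 6 x 5 x 4.

Final answer: 6048000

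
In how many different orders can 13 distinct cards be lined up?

The number of ways to arrange 13 distinct objects is 13!.

Final answer: 13! = 6227020800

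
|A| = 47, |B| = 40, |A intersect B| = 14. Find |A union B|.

|A union B| = |A| + |B| - |A intersect B| = 47 + 40 - 14.

Final answer: 73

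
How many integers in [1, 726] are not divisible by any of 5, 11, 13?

|div by 5|=145, |div by 11|=66, |div by 13|=55.
|div by 5&11|=13, |div by 5&13|=11, |div by 11&13|=5, |div by all|=1.
By inclusion-exclusion, divisible by at least one: 145+66+55-13-11-5+1 = 238.
Not divisible by any: 726 - 238.

Final answer: 488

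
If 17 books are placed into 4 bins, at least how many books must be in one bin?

By the pigeonhole principle: ceiling(17/4).

Final answer: 5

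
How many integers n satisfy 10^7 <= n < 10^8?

First digit: 9 choices (1-9). Each of the remaining 7 digits: 10 choices.
Total: 9 x 10^7.

Final answer: 90000000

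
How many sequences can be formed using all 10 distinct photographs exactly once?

The number of ways to arrange 10 distinct objects is 10!.

Final answer: 10! = 3628800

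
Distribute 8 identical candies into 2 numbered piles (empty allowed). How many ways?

Stars and bars: C(n+k-1, k-1) = C(9,1).

Final answer: C(9,1) = 9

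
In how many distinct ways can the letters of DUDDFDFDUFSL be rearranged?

Letters (D:5, F:3, L:1, S:1, U:2). Total letters: 12.
Permutations = 12!/(5! x 3! x 2!).

Final answer: 332640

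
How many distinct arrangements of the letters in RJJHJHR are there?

Letters (H:2, J:3, R:2). Total letters: 7.
Permutations = 7!/(3! x 2! x 2!).

Final answer: 210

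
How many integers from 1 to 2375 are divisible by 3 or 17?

Multiples of 3: 791. Multiples of 17: 139. Of both (lcm=51): 46.
By inclusion-exclusion: 791 + 139 - 46.

Final answer: 884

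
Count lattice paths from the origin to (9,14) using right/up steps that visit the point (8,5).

Paths (0,0)->(8,5): C(13,5) = 1287.
Paths (8,5)->(9,14): C(10,9) = 10.
By multiplication principle: 1287 x 10.

Final answer: 12870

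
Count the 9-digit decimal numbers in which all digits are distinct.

First digit: 9 (not 0). Second: 9 (not first). Third: 8, etc.
Total: 9 x 9 x 8 x 7 x 6 x 5 x 4 x 3 x 2.

Final answer: 3265920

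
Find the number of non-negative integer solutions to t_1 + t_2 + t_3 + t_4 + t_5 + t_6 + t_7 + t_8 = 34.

Stars and bars with 34 stars and 7 bars:
C(34+8-1, 8-1) = C(41,7).

Final answer: C(41,7) = 22481940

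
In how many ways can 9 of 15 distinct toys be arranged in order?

P(15,9) = 15!/(15-9)! = 15!/6!.

Final answer: P(15,9) = 1816214400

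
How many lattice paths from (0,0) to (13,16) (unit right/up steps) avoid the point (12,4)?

Total paths to (13,16): C(29,16) = 67863915.
Paths through (12,4): C(16,4) x C(13,12) = 23660.
Avoiding (12,4): 67863915 - 23660.

Final answer: 67840255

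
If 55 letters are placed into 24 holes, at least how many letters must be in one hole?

By the pigeonhole principle: ceiling(55/24).

Final answer: 3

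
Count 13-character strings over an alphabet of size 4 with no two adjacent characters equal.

Let g(n) count such strings. g(1) = 4, and each valid string of length n-1 extends in 3 ways (any symbol but the last), so g(n) = 3 g(n-1).
Total: g(13) = 4 x 3^12.

Final answer: 4 x 3^{12} = 2125764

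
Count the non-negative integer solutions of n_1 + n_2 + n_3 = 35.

Stars and bars with 35 stars and 2 bars:
C(35+3-1, 3-1) = C(37,2).

Final answer: C(37,2) = 666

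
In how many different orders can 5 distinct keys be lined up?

The number of ways to arrange 5 distinct objects is 5!.

Final answer: 5! = 120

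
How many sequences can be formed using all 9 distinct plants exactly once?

The number of ways to arrange 9 distinct objects is 9!.

Final answer: 9! = 362880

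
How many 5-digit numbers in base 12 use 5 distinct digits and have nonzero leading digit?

First digit: 11 (nonzero). Second: 11 (not first). Third: 10, etc.
Total: 11 x 11 x 10 x 9 x 8.

Final answer: 87120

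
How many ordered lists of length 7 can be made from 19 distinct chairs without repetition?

P(19,7) = 19!/(19-7)! = 19!/12!.

Final answer: P(19,7) = 253955520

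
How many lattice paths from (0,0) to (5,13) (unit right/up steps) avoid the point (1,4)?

Total paths to (5,13): C(18,13) = 8568.
Paths through (1,4): C(5,4) x C(13,9) = 3575.
Avoiding (1,4): 8568 - 3575.

Final answer: 4993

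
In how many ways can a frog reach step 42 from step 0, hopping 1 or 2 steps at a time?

Let f(n) be the number of climbs. Removing the last move (1 or 2 steps) gives f(n) = f(n-1) + f(n-2); base cases f(1)=1, f(2)=2.
Building up term by term: f(1)=1, f(2)=2, f(3)=3, f(4)=5, f(5)=8, f(6)=13, f(7)=21, f(8)=34, f(9)=55, f(10)=89, f(11)=144, f(12)=233, f(13)=377, f(14)=610, f(15)=987, f(16)=1597, f(17)=2584, f(18)=4181, f(19)=6765, f(20)=10946, f(21)=17711, f(22)=28657, f(23)=46368, f(24)=75025, f(25)=121393, f(26)=196418, f(27)=317811, f(28)=514229, f(29)=832040, f(30)=1346269, f(31)=2178309, f(32)=3524578, f(33)=5702887, f(34)=9227465, f(35)=14930352, f(36)=24157817, f(37)=39088169, f(38)=63245986, f(39)=102334155, f(40)=165580141, f(41)=267914296, f(42)=433494437.

Final answer: 433494437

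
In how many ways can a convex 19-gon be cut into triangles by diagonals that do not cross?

The structures are counted by the Catalan number C_n. Here n = 19 - 2 = 17.
C_n = C(2n,n)/(n+1), so C_{17} = C(34,17)/18 = 2333606220/18.

Final answer: C_{17} = 129644790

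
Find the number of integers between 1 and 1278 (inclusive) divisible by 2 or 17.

Multiples of 2: 639. Multiples of 17: 75. Of both (lcm=34): 37.
By inclusion-exclusion: 639 + 75 - 37.

Final answer: 677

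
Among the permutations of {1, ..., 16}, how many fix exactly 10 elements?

Choose which 10 elements are fixed: C(16,10) = 8008.
Derange the remaining 6 using D(j) = (j-1)(D(j-1) + D(j-2)), D(0)=1, D(1)=0: D(2)=1, D(3)=2, D(4)=9, D(5)=44, D(6)=265.
Total: 8008 x 265.

Final answer: C(16,10) D(6) = 2122120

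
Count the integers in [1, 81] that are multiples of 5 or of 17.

Multiples of 5: 16. Multiples of 17: 4. Of both (lcm=85): 0.
By inclusion-exclusion: 16 + 4 - 0.

Final answer: 20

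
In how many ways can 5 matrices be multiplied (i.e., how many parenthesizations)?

The structures are counted by the Catalan number C_n. Here n = 5 - 1 = 4.
C_n = C(2n,n) - C(2n,n+1), so C_{4} = C(8,4) - C(8,5) = 70 - 56.

Final answer: C_{4} = 14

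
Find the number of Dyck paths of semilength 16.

Total monotonic paths to (16,16): C(32,16) = 601080390.
Reflecting each bad path at its first crossing gives a bijection with paths to (15,17): C(32,17) = 565722720.
Valid Dyck paths: 601080390 - 565722720.
(This is the Catalan number C_{16}.)

Final answer: C_{16} = 35357670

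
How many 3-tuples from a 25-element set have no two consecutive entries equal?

First character: 25 choices. Each subsequent: 24 choices (must differ from the previous one).
Total: 25 x 24^2.

Final answer: 25 x 24^{2} = 14400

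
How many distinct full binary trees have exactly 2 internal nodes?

This is counted by the nth Catalan number C_n. Here n = 2.
C_n = (2n)!/(n!(n+1)!), so C_{2} = 4!/(2! x 3!) = C(4,2)/3 = 6/3.

Final answer: C_{2} = 2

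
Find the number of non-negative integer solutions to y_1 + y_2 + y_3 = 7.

Stars and bars with 7 stars and 2 bars:
C(7+3-1, 3-1) = C(9,2).

Final answer: C(9,2) = 36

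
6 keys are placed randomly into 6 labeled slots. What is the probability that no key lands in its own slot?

Derangements satisfy D(n) = (n-1)(D(n-1) + D(n-2)), starting from D(0)=1, D(1)=0.
Building up: D(2)=1, D(3)=2, D(4)=9, D(5)=44, D(6)=265.
Total arrangements: 6! = 720.
Probability = D(6)/6! = 53/144.

Final answer: D(6)/6! = 265/720 = 0.368056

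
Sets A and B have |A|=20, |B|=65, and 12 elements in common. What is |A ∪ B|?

|A union B| = |A| + |B| - |A intersect B| = 20 + 65 - 12.

Final answer: 73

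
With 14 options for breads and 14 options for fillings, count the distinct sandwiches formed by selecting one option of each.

By the multiplication principle: 14 x 14.

Final answer: 196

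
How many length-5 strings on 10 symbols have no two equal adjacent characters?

Let g(n) count such strings. g(1) = 10, and each valid string of length n-1 extends in 9 ways (any symbol but the last), so g(n) = 9 g(n-1).
Total: g(5) = 10 x 9^4.

Final answer: 10 x 9^{4} = 65610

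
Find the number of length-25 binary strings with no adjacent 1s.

Let a(n) count valid strings. If the last bit is 0 the prefix is any valid string of length n-1; if it is 1 the string must end in 01 with a valid prefix of length n-2. So a(n) = a(n-1) + a(n-2), a(1)=2, a(2)=3.
Building up term by term: a(1)=2, a(2)=3, a(3)=5, a(4)=8, a(5)=13, a(6)=21, a(7)=34, a(8)=55, a(9)=89, a(10)=144, a(11)=233, a(12)=377, a(13)=610, a(14)=987, a(15)=1597, a(16)=2584, a(17)=4181, a(18)=6765, a(19)=10946, a(20)=17711, a(21)=28657, a(22)=46368, a(23)=75025, a(24)=121393, a(25)=196418.

Final answer: 196418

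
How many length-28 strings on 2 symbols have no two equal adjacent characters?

Let g(n) count such strings. g(1) = 2, and each valid string of length n-1 extends in 1 ways (any symbol but the last), so g(n) = 1 g(n-1).
Total: g(28) = 2 x 1^27.

Final answer: 2 x 1^{27} = 2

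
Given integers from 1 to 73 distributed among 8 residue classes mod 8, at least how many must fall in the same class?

By pigeonhole with 73 objects and 8 categories: ceiling(73/8).

Final answer: 10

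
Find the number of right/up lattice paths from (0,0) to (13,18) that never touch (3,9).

Total paths to (13,18): C(31,18) = 206253075.
Paths through (3,9): C(12,9) x C(19,9) = 20323160.
Avoiding (3,9): 206253075 - 20323160.

Final answer: 185929915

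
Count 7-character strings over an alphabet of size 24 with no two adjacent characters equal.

Let g(n) count such strings. g(1) = 24, and each valid string of length n-1 extends in 23 ways (any symbol but the last), so g(n) = 23 g(n-1).
Total: g(7) = 24 x 23^6.

Final answer: 24 x 23^{6} = 3552861336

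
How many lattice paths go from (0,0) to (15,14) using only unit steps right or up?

Each path has 15 right steps and 14 up steps in some order (29 steps total).
Choose which 14 of the 29 steps are up: C(29,14).

Final answer: C(29,14) = 77558760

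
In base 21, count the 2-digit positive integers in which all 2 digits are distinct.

First digit: 20 (nonzero). Second: 20 (not first). Third: 19, etc.
Total: 20 x 20.

Final answer: 400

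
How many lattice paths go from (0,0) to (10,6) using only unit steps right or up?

Each path has 10 right steps and 6 up steps in some order (16 steps total).
Choose which 6 of the 16 steps are up: C(16,6).

Final answer: C(16,6) = 8008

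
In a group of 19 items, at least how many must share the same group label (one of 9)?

There are 9 possible values for group label (one of 9). With 19 items and 9 categories, by pigeonhole: ceiling(19/9).

Final answer: 3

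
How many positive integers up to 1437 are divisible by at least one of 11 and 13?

Multiples of 11: 130. Multiples of 13: 110. Of both (lcm=143): 10.
By inclusion-exclusion: 130 + 110 - 10.

Final answer: 230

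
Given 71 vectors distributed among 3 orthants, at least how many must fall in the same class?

By pigeonhole with 71 objects and 3 categories: ceiling(71/3).

Final answer: 24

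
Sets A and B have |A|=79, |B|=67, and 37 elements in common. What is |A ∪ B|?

|A union B| = |A| + |B| - |A intersect B| = 79 + 67 - 37.

Final answer: 109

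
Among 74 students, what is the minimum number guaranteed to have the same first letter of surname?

There are 26 possible values for first letter of surname. With 74 students and 26 categories, by pigeonhole: ceiling(74/26).

Final answer: 3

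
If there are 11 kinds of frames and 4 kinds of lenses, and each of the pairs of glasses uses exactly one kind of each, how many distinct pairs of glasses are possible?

By the multiplication principle: 11 x 4.

Final answer: 44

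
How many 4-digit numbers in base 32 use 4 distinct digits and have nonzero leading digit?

The leading digit has 31 choices (anything but zero); the next has 31 (anything but the first), then 30, and so on, one fewer each time.
Total: 31 x 31 x 30 x 29.

Final answer: 836070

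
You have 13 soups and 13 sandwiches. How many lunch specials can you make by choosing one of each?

By the multiplication principle: 13 x 13.

Final answer: 169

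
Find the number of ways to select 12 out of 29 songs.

C(29,12) = 29!/(12! x 17!).

Final answer: \binom{29}{12} = 51895935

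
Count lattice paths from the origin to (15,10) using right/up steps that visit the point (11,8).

Paths (0,0)->(11,8): C(19,8) = 75582.
Paths (11,8)->(15,10): C(6,2) = 15.
By multiplication principle: 75582 x 15.

Final answer: 1133730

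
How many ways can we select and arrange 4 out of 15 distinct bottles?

P(15,4) = 15!/(15-4)! = 15!/11!.

Final answer: P(15,4) = 32760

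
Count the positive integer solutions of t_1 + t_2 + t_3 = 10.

Substitute t'_i = t_i - 1 (so t'_i >= 0). Then sum t'_i = 10 - 3 = 7.
Stars and bars: C(7+3-1, 3-1) = C(9,2).

Final answer: C(9,2) = 36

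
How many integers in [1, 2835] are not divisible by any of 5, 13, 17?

|div by 5|=567, |div by 13|=218, |div by 17|=166.
|div by 5&13|=43, |div by 5&17|=33, |div by 13&17|=12, |div by all|=2.
By inclusion-exclusion, divisible by at least one: 567+218+166-43-33-12+2 = 865.
Not divisible by any: 2835 - 865.

Final answer: 1970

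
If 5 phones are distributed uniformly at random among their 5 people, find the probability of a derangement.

D(n) = (n-1)(D(n-1) + D(n-2)), D(0)=1, D(1)=0.
Building up: D(2)=1, D(3)=2, D(4)=9, D(5)=44.
Total arrangements: 5! = 120.
Probability = D(5)/5! = 11/30.

Final answer: D(5)/5! = 44/120 = 0.366667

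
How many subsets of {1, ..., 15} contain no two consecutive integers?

Condition on whether n belongs to the subset: if not, any valid subset of {1, ..., n-1} works (a(n-1)); if so, n-1 is excluded and the rest is a valid subset of {1, ..., n-2} (a(n-2)). Hence a(n) = a(n-1) + a(n-2), a(1)=2, a(2)=3.
Iterating the recurrence: a(1)=2, a(2)=3, a(3)=5, a(4)=8, a(5)=13, a(6)=21, a(7)=34, a(8)=55, a(9)=89, a(10)=144, a(11)=233, a(12)=377, a(13)=610, a(14)=987, a(15)=1597.

Final answer: 1597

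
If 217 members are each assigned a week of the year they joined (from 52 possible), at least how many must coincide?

There are 52 possible values for week of the year they joined. With 217 members and 52 categories, by pigeonhole: ceiling(217/52).

Final answer: 5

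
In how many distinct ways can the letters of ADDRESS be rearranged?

Letters (A:1, D:2, E:1, R:1, S:2). Total letters: 7.
Permutations = 7!/(2! x 2!).

Final answer: 1260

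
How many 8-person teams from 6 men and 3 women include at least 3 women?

Sum over valid woman counts:
C(3,3)C(6,5).

Final answer: 6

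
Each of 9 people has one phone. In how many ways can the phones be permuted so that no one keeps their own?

Derangements satisfy D(n) = (n-1)(D(n-1) + D(n-2)), starting from D(0)=1, D(1)=0.
D(2) = 1 x (0 + 1) = 1
D(3) = 2 x (1 + 0) = 2
D(4) = 3 x (2 + 1) = 9
D(5) = 4 x (9 + 2) = 44
D(6) = 5 x (44 + 9) = 265
D(7) = 6 x (265 + 44) = 1854
D(8) = 7 x (1854 + 265) = 14833
D(9) = 8 x (D(8) + D(7)) = 8 x (14833 + 1854)

Final answer: D(9) = 133496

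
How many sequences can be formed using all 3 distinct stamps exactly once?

The number of ways to arrange 3 distinct objects is 3!.

Final answer: 3! = 6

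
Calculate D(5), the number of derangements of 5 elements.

D(n) = (n-1)(D(n-1) + D(n-2)), D(0)=1, D(1)=0.
D(2) = 1 x (0 + 1) = 1
D(3) = 2 x (1 + 0) = 2
D(4) = 3 x (2 + 1) = 9
D(5) = 4 x (D(4) + D(3)) = 4 x (9 + 2)

Final answer: D(5) = 44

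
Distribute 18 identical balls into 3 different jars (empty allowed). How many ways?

Stars and bars: C(n+k-1, k-1) = C(20,2).

Final answer: C(20,2) = 190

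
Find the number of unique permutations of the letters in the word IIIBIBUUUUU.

Letters (B:2, I:4, U:5). Total letters: 11.
Permutations = 11!/(5! x 4! x 2!).

Final answer: 6930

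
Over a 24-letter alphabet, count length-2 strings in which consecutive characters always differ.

Let g(n) count such strings. g(1) = 24, and each valid string of length n-1 extends in 23 ways (any symbol but the last), so g(n) = 23 g(n-1).
Total: g(2) = 24 x 23^1.

Final answer: 24 x 23^{1} = 552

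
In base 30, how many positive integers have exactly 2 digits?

Leading digit: 29 options (nonzero). Other 1 digit(s): 30 options each.
Total: 29 x 30^1.

Final answer: 870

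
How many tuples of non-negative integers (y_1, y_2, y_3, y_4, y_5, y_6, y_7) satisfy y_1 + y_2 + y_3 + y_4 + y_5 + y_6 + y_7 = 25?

Stars and bars with 25 stars and 6 bars:
C(25+7-1, 7-1) = C(31,6).

Final answer: C(31,6) = 736281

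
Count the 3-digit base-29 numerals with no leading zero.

These are the integers in [29^2, 29^3), so the count is 29^3 - 29^2 = 28 x 29^2.

Final answer: 23548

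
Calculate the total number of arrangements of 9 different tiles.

The number of ways to arrange 9 distinct objects is 9!.

Final answer: 9! = 362880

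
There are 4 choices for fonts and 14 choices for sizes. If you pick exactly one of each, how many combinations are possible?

By the multiplication principle: 4 x 14.

Final answer: 56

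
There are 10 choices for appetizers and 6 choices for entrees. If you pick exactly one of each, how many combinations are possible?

By the multiplication principle: 10 x 6.

Final answer: 60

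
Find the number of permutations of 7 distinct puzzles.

The number of ways to arrange 7 distinct objects is 7!.

Final answer: 7! = 5040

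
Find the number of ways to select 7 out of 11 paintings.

C(11,7) = 11!/(7! x 4!).

Final answer: \binom{11}{7} = 330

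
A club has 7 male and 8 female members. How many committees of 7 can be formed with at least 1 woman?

Sum over valid woman counts:
C(8,1)C(7,6) = 56
C(8,2)C(7,5) = 588
C(8,3)C(7,4) = 1960
C(8,4)C(7,3) = 2450
C(8,5)C(7,2) = 1176
C(8,6)C(7,1) = 196
C(8,7)C(7,0) = 8
Total: 56 + 588 + 1960 + 2450 + 1176 + 196 + 8.

Final answer: 6434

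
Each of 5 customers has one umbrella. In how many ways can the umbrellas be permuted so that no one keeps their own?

D(n) = (n-1)(D(n-1) + D(n-2)), D(0)=1, D(1)=0.
D(2) = 1 x (0 + 1) = 1
D(3) = 2 x (1 + 0) = 2
D(4) = 3 x (2 + 1) = 9
D(5) = 4 x (D(4) + D(3)) = 4 x (9 + 2)

Final answer: D(5) = 44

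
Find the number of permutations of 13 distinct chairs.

The number of ways to arrange 13 distinct objects is 13!.

Final answer: 13! = 6227020800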